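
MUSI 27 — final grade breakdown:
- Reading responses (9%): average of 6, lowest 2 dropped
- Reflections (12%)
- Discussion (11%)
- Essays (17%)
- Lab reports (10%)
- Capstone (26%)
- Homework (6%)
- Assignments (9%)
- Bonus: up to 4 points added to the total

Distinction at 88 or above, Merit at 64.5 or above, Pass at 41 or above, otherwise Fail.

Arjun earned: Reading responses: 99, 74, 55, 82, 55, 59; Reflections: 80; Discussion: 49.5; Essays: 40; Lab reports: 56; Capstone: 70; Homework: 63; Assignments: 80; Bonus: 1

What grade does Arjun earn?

Merit

Reading responses: drop 55, 55 → average of remaining 4 = 314/4 = 78.5
Weighted total:
  Reading responses 78.5 × 0.09 = 7.065
  Reflections 80 × 0.12 = 9.6
  Discussion 49.5 × 0.11 = 5.445
  Essays 40 × 0.17 = 6.8
  Lab reports 56 × 0.1 = 5.6
  Capstone 70 × 0.26 = 18.2
  Homework 63 × 0.06 = 3.78
  Assignments 80 × 0.09 = 7.2
Sum = 63.69
Bonus: 63.69 + 1 = 64.69
64.69 is ≥ 64.5 and < 88 → Merit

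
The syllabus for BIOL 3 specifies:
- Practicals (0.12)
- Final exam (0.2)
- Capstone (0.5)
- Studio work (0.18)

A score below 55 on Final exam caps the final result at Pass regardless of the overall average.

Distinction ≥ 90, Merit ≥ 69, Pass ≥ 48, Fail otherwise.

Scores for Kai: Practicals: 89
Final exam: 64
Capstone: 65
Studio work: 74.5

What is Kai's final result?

Merit

Final exam score 64 ≥ 55: minimum met.
Weighted total:
  Practicals 89 × 0.12 = 10.68
  Final exam 64 × 0.2 = 12.8
  Capstone 65 × 0.5 = 32.5
  Studio work 74.5 × 0.18 = 13.41
Sum = 69.39
69.39 is ≥ 69 and < 90 → Merit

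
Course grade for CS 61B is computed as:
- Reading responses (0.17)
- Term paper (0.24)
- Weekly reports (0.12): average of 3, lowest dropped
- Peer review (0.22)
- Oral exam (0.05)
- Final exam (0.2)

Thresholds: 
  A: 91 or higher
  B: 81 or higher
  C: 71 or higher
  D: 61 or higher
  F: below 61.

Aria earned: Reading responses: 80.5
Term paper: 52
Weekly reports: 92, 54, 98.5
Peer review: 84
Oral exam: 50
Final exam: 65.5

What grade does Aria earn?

Weekly reports: drop 54 → average of remaining 2 = 190.5/2 = 95.25
Weighted total:
  Reading responses 80.5 × 0.17 = 13.685
  Term paper 52 × 0.24 = 12.48
  Weekly reports 95.25 × 0.12 = 11.43
  Peer review 84 × 0.22 = 18.48
  Oral exam 50 × 0.05 = 2.5
  Final exam 65.5 × 0.2 = 13.1
Sum = 71.675
71.675 is ≥ 71 and < 81 → C

C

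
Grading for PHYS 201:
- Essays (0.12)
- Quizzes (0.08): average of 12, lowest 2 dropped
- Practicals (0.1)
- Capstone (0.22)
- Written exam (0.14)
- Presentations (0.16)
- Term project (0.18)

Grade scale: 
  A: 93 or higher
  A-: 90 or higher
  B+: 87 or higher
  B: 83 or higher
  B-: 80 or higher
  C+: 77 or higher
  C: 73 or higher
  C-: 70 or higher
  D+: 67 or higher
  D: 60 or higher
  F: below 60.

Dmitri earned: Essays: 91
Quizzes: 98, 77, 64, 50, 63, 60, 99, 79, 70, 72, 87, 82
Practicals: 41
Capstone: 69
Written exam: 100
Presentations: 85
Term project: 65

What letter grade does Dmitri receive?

C

Quizzes: drop 50, 60 → average of remaining 10 = 791/10 = 79.1
Weighted total:
  Essays 91 × 0.12 = 10.92
  Quizzes 79.1 × 0.08 = 6.328
  Practicals 41 × 0.1 = 4.1
  Capstone 69 × 0.22 = 15.18
  Written exam 100 × 0.14 = 14
  Presentations 85 × 0.16 = 13.6
  Term project 65 × 0.18 = 11.7
Sum = 75.828
75.828 is ≥ 73 and < 77 → C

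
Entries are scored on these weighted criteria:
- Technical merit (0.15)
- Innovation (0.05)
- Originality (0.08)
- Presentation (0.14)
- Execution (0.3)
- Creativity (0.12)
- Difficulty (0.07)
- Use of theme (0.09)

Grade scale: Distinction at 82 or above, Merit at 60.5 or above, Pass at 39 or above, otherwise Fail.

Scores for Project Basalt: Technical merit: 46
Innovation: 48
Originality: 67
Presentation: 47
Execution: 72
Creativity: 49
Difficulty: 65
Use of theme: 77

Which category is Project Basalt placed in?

Pass

Weighted total:
  Technical merit 46 × 0.15 = 6.9
  Innovation 48 × 0.05 = 2.4
  Originality 67 × 0.08 = 5.36
  Presentation 47 × 0.14 = 6.58
  Execution 72 × 0.3 = 21.6
  Creativity 49 × 0.12 = 5.88
  Difficulty 65 × 0.07 = 4.55
  Use of theme 77 × 0.09 = 6.93
Sum = 60.2
60.2 is ≥ 39 and < 60.5 → Pass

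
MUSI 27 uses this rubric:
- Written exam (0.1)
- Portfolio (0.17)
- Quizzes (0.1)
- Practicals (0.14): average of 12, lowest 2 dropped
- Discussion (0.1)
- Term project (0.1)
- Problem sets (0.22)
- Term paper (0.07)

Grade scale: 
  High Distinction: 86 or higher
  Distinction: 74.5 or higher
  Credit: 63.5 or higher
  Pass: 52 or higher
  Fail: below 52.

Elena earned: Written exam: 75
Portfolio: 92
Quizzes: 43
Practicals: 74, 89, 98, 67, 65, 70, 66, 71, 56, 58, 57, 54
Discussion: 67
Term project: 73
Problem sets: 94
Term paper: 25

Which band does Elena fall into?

Practicals: drop 54, 56 → average of remaining 10 = 715/10 = 71.5
Weighted total:
  Written exam 75 × 0.1 = 7.5
  Portfolio 92 × 0.17 = 15.64
  Quizzes 43 × 0.1 = 4.3
  Practicals 71.5 × 0.14 = 10.01
  Discussion 67 × 0.1 = 6.7
  Term project 73 × 0.1 = 7.3
  Problem sets 94 × 0.22 = 20.68
  Term paper 25 × 0.07 = 1.75
Sum = 73.88
73.88 is ≥ 63.5 and < 74.5 → Credit

Credit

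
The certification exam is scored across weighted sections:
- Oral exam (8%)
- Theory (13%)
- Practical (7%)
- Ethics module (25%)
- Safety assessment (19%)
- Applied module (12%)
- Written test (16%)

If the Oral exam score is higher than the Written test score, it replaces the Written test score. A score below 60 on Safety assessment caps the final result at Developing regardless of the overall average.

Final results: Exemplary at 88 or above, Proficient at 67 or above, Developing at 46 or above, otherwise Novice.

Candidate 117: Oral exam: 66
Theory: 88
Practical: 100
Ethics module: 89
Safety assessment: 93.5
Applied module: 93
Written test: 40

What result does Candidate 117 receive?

Proficient

Oral exam (66) > Written test (40), so Written test counts as 66.
Safety assessment score 93.5 ≥ 60: minimum met.
Weighted total:
  Oral exam 66 × 0.08 = 5.28
  Theory 88 × 0.13 = 11.44
  Practical 100 × 0.07 = 7
  Ethics module 89 × 0.25 = 22.25
  Safety assessment 93.5 × 0.19 = 17.765
  Applied module 93 × 0.12 = 11.16
  Written test 66 × 0.16 = 10.56
Sum = 85.455
85.455 is ≥ 67 and < 88 → Proficient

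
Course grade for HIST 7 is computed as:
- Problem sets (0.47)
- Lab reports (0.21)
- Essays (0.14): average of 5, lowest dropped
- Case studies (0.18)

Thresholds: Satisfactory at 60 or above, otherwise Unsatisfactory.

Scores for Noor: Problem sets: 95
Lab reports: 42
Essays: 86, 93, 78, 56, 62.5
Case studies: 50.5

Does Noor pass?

Essays: drop 56 → average of remaining 4 = 319.5/4 = 79.875
Weighted total:
  Problem sets 95 × 0.47 = 44.65
  Lab reports 42 × 0.21 = 8.82
  Essays 79.875 × 0.14 = 11.1825
  Case studies 50.5 × 0.18 = 9.09
Sum = 73.7425
73.7425 ≥ 60 → Satisfactory

Satisfactory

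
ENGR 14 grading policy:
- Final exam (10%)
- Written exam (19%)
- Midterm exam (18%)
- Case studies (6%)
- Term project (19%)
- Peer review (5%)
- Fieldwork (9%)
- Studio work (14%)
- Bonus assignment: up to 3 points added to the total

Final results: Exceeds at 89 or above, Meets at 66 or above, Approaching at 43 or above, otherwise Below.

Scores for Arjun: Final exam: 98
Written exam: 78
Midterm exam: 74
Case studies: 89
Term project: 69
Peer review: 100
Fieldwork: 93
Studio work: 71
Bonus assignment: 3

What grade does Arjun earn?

Meets

Weighted total:
  Final exam 98 × 0.1 = 9.8
  Written exam 78 × 0.19 = 14.82
  Midterm exam 74 × 0.18 = 13.32
  Case studies 89 × 0.06 = 5.34
  Term project 69 × 0.19 = 13.11
  Peer review 100 × 0.05 = 5
  Fieldwork 93 × 0.09 = 8.37
  Studio work 71 × 0.14 = 9.94
Sum = 79.7
Bonus assignment: 79.7 + 3 = 82.7
82.7 is ≥ 66 and < 89 → Meets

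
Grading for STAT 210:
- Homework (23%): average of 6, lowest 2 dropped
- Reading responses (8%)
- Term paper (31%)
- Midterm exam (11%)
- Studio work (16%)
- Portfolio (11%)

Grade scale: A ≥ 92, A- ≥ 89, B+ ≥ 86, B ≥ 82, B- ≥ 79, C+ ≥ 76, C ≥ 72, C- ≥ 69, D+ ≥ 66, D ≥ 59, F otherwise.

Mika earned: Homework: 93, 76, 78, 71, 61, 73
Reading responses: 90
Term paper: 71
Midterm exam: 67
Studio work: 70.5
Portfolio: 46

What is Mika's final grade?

C-

Homework: drop 61, 71 → average of remaining 4 = 320/4 = 80
Weighted total:
  Homework 80 × 0.23 = 18.4
  Reading responses 90 × 0.08 = 7.2
  Term paper 71 × 0.31 = 22.01
  Midterm exam 67 × 0.11 = 7.37
  Studio work 70.5 × 0.16 = 11.28
  Portfolio 46 × 0.11 = 5.06
Sum = 71.32
71.32 is ≥ 69 and < 72 → C-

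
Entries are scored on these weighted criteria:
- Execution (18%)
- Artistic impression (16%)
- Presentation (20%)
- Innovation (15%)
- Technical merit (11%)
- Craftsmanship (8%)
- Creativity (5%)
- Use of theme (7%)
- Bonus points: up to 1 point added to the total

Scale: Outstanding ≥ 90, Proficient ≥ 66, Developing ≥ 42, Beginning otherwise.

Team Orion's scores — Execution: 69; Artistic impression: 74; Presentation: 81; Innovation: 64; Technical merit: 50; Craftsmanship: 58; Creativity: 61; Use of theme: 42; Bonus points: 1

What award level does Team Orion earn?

Weighted total:
  Execution 69 × 0.18 = 12.42
  Artistic impression 74 × 0.16 = 11.84
  Presentation 81 × 0.2 = 16.2
  Innovation 64 × 0.15 = 9.6
  Technical merit 50 × 0.11 = 5.5
  Craftsmanship 58 × 0.08 = 4.64
  Creativity 61 × 0.05 = 3.05
  Use of theme 42 × 0.07 = 2.94
Sum = 66.19
Bonus points: 66.19 + 1 = 67.19
67.19 is ≥ 66 and < 90 → Proficient

Proficient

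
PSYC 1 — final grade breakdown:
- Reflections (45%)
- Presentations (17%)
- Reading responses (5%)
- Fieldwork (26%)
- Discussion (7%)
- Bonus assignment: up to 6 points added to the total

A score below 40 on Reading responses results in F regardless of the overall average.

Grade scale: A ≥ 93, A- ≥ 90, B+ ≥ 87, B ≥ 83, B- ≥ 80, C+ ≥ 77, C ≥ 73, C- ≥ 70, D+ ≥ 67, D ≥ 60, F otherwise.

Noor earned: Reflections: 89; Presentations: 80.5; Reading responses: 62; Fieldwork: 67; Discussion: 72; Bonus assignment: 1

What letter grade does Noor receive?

B-

Reading responses score 62 ≥ 40: minimum met.
Weighted total:
  Reflections 89 × 0.45 = 40.05
  Presentations 80.5 × 0.17 = 13.685
  Reading responses 62 × 0.05 = 3.1
  Fieldwork 67 × 0.26 = 17.42
  Discussion 72 × 0.07 = 5.04
Sum = 79.295
Bonus assignment: 79.295 + 1 = 80.295
80.295 is ≥ 80 and < 83 → B-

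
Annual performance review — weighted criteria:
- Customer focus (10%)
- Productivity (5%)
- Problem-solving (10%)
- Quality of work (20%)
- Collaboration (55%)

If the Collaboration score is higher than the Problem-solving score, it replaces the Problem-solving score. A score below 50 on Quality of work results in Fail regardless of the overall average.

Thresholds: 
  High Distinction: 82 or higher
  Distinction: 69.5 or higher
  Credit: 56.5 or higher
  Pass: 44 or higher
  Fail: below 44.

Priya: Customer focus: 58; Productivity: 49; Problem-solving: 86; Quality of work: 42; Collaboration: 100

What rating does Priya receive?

Fail

Collaboration (100) > Problem-solving (86), so Problem-solving counts as 100.
Quality of work score 42 < 50: minimum not met.
Weighted total:
  Customer focus 58 × 0.1 = 5.8
  Productivity 49 × 0.05 = 2.45
  Problem-solving 100 × 0.1 = 10
  Quality of work 42 × 0.2 = 8.4
  Collaboration 100 × 0.55 = 55
Sum = 81.65
Because the Quality of work minimum was not met, the result is Fail.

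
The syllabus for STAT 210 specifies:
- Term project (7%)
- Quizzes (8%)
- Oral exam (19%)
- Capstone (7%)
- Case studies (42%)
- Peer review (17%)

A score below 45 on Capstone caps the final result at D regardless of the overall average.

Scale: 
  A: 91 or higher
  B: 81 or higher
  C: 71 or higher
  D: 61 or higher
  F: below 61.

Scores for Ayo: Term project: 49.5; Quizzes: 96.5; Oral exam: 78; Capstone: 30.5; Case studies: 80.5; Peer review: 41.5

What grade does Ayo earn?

Capstone score 30.5 < 45: minimum not met.
Weighted total:
  Term project 49.5 × 0.07 = 3.465
  Quizzes 96.5 × 0.08 = 7.72
  Oral exam 78 × 0.19 = 14.82
  Capstone 30.5 × 0.07 = 2.135
  Case studies 80.5 × 0.42 = 33.81
  Peer review 41.5 × 0.17 = 7.055
Sum = 69.005
69.005 would be D; cap at D applies → D.

D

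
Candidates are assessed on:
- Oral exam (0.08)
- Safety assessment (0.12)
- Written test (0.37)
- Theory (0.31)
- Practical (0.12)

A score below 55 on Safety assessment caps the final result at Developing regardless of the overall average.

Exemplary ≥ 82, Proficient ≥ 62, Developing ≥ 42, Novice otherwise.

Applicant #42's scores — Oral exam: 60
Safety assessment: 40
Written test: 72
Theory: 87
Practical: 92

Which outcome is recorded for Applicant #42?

Developing

Safety assessment score 40 < 55: minimum not met.
Weighted total:
  Oral exam 60 × 0.08 = 4.8
  Safety assessment 40 × 0.12 = 4.8
  Written test 72 × 0.37 = 26.64
  Theory 87 × 0.31 = 26.97
  Practical 92 × 0.12 = 11.04
Sum = 74.25
74.25 would be Proficient; cap at Developing applies → Developing.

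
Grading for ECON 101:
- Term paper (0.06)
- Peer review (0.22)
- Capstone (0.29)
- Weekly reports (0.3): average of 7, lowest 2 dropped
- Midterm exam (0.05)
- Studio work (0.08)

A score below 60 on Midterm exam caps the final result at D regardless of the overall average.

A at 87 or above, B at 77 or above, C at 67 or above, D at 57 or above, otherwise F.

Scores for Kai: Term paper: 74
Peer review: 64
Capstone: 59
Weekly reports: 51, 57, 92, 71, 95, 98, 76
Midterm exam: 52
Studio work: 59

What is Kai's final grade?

D

Weekly reports: drop 51, 57 → average of remaining 5 = 432/5 = 86.4
Midterm exam score 52 < 60: minimum not met.
Weighted total:
  Term paper 74 × 0.06 = 4.44
  Peer review 64 × 0.22 = 14.08
  Capstone 59 × 0.29 = 17.11
  Weekly reports 86.4 × 0.3 = 25.92
  Midterm exam 52 × 0.05 = 2.6
  Studio work 59 × 0.08 = 4.72
Sum = 68.87
68.87 would be C; cap at D applies → D.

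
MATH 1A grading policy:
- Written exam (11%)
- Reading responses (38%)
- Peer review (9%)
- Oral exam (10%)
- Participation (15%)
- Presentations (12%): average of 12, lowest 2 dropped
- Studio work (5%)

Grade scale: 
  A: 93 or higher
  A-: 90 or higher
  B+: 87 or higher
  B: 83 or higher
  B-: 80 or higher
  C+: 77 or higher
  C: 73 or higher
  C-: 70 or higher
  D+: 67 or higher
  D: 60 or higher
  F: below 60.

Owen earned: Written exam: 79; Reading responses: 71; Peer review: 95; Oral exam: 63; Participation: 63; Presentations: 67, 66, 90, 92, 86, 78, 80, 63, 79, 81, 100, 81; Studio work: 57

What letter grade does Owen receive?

C-

Presentations: drop 63, 66 → average of remaining 10 = 834/10 = 83.4
Weighted total:
  Written exam 79 × 0.11 = 8.69
  Reading responses 71 × 0.38 = 26.98
  Peer review 95 × 0.09 = 8.55
  Oral exam 63 × 0.1 = 6.3
  Participation 63 × 0.15 = 9.45
  Presentations 83.4 × 0.12 = 10.008
  Studio work 57 × 0.05 = 2.85
Sum = 72.828
72.828 is ≥ 70 and < 73 → C-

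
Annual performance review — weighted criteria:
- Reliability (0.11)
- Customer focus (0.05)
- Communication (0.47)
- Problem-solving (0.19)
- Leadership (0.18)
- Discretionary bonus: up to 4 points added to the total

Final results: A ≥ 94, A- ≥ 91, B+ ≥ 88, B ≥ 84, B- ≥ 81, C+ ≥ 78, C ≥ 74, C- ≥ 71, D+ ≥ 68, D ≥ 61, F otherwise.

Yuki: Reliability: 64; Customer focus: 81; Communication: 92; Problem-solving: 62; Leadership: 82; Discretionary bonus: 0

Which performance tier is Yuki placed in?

C+

Weighted total:
  Reliability 64 × 0.11 = 7.04
  Customer focus 81 × 0.05 = 4.05
  Communication 92 × 0.47 = 43.24
  Problem-solving 62 × 0.19 = 11.78
  Leadership 82 × 0.18 = 14.76
Sum = 80.87
Discretionary bonus: 80.87 + 0 = 80.87
80.87 is ≥ 78 and < 81 → C+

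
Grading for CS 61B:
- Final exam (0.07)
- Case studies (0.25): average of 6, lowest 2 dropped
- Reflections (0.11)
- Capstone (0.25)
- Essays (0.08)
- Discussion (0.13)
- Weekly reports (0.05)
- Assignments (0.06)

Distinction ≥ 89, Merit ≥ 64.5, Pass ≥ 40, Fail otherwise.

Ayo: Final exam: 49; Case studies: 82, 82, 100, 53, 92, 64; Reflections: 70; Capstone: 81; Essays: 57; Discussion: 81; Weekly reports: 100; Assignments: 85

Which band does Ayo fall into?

Merit

Case studies: drop 53, 64 → average of remaining 4 = 356/4 = 89
Weighted total:
  Final exam 49 × 0.07 = 3.43
  Case studies 89 × 0.25 = 22.25
  Reflections 70 × 0.11 = 7.7
  Capstone 81 × 0.25 = 20.25
  Essays 57 × 0.08 = 4.56
  Discussion 81 × 0.13 = 10.53
  Weekly reports 100 × 0.05 = 5
  Assignments 85 × 0.06 = 5.1
Sum = 78.82
78.82 is ≥ 64.5 and < 89 → Merit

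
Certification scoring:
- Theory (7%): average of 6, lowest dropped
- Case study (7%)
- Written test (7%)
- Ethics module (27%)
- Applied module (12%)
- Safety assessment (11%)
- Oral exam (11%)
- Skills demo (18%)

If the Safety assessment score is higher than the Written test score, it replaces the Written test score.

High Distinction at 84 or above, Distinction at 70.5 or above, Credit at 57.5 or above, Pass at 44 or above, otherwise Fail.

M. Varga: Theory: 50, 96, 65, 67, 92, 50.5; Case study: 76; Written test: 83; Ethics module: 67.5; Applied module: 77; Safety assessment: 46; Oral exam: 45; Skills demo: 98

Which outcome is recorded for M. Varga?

Distinction

Theory: drop 50 → average of remaining 5 = 370.5/5 = 74.1
Safety assessment (46) ≤ Written test (83), so Written test stays at 83.
Weighted total:
  Theory 74.1 × 0.07 = 5.187
  Case study 76 × 0.07 = 5.32
  Written test 83 × 0.07 = 5.81
  Ethics module 67.5 × 0.27 = 18.225
  Applied module 77 × 0.12 = 9.24
  Safety assessment 46 × 0.11 = 5.06
  Oral exam 45 × 0.11 = 4.95
  Skills demo 98 × 0.18 = 17.64
Sum = 71.432
71.432 is ≥ 70.5 and < 84 → Distinction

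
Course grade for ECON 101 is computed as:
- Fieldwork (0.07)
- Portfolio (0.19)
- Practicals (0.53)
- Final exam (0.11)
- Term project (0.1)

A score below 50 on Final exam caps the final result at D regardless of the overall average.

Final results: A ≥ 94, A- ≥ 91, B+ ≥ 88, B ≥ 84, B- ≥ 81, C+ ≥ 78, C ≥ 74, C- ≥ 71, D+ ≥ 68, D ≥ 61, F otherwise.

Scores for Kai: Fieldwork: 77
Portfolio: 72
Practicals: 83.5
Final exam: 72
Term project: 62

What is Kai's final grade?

Final exam score 72 ≥ 50: minimum met.
Weighted total:
  Fieldwork 77 × 0.07 = 5.39
  Portfolio 72 × 0.19 = 13.68
  Practicals 83.5 × 0.53 = 44.255
  Final exam 72 × 0.11 = 7.92
  Term project 62 × 0.1 = 6.2
Sum = 77.445
77.445 is ≥ 74 and < 78 → C

C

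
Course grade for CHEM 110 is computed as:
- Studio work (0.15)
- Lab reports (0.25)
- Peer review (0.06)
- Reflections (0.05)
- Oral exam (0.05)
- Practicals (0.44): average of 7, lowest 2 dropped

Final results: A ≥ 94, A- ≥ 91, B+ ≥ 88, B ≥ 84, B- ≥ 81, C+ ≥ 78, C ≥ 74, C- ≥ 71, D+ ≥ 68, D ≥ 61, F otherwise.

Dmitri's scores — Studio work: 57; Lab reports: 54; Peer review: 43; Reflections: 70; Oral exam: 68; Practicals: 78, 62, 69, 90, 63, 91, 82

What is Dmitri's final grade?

D

Practicals: drop 62, 63 → average of remaining 5 = 410/5 = 82
Weighted total:
  Studio work 57 × 0.15 = 8.55
  Lab reports 54 × 0.25 = 13.5
  Peer review 43 × 0.06 = 2.58
  Reflections 70 × 0.05 = 3.5
  Oral exam 68 × 0.05 = 3.4
  Practicals 82 × 0.44 = 36.08
Sum = 67.61
67.61 is ≥ 61 and < 68 → D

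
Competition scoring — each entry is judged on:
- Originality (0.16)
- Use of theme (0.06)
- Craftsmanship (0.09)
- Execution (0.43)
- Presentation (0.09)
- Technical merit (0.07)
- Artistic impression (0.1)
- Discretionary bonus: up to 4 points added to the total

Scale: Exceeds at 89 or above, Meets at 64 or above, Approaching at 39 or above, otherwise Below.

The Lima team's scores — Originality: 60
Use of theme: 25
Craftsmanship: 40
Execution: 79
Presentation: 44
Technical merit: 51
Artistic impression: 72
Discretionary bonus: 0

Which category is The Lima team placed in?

Weighted total:
  Originality 60 × 0.16 = 9.6
  Use of theme 25 × 0.06 = 1.5
  Craftsmanship 40 × 0.09 = 3.6
  Execution 79 × 0.43 = 33.97
  Presentation 44 × 0.09 = 3.96
  Technical merit 51 × 0.07 = 3.57
  Artistic impression 72 × 0.1 = 7.2
Sum = 63.4
Discretionary bonus: 63.4 + 0 = 63.4
63.4 is ≥ 39 and < 64 → Approaching

Approaching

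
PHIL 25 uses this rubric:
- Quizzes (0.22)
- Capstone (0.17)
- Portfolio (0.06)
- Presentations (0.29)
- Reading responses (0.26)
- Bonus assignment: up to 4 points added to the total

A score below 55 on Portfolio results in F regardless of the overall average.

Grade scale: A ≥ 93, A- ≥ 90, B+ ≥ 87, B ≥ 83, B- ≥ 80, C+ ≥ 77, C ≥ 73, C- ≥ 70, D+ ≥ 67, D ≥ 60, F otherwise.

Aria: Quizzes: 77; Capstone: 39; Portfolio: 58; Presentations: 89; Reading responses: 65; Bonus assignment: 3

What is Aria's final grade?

Portfolio score 58 ≥ 55: minimum met.
Weighted total:
  Quizzes 77 × 0.22 = 16.94
  Capstone 39 × 0.17 = 6.63
  Portfolio 58 × 0.06 = 3.48
  Presentations 89 × 0.29 = 25.81
  Reading responses 65 × 0.26 = 16.9
Sum = 69.76
Bonus assignment: 69.76 + 3 = 72.76
72.76 is ≥ 70 and < 73 → C-

C-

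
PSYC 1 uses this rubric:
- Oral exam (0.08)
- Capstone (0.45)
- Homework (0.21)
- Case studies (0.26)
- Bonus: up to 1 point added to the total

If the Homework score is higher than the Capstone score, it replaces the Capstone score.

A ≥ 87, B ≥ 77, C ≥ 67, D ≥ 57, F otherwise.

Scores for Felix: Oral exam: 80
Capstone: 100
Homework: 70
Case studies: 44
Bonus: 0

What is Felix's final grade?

B

Homework (70) ≤ Capstone (100), so Capstone stays at 100.
Weighted total:
  Oral exam 80 × 0.08 = 6.4
  Capstone 100 × 0.45 = 45
  Homework 70 × 0.21 = 14.7
  Case studies 44 × 0.26 = 11.44
Sum = 77.54
Bonus: 77.54 + 0 = 77.54
77.54 is ≥ 77 and < 87 → B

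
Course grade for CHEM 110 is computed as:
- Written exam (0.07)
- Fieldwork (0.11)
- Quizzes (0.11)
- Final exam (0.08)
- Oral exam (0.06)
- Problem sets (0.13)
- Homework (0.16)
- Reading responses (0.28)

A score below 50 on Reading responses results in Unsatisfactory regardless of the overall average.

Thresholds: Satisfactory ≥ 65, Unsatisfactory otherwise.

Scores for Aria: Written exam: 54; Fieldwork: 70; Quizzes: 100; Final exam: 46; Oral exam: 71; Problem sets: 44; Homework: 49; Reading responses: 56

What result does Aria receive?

Unsatisfactory

Reading responses score 56 ≥ 50: minimum met.
Weighted total:
  Written exam 54 × 0.07 = 3.78
  Fieldwork 70 × 0.11 = 7.7
  Quizzes 100 × 0.11 = 11
  Final exam 46 × 0.08 = 3.68
  Oral exam 71 × 0.06 = 4.26
  Problem sets 44 × 0.13 = 5.72
  Homework 49 × 0.16 = 7.84
  Reading responses 56 × 0.28 = 15.68
Sum = 59.66
59.66 < 65 → Unsatisfactory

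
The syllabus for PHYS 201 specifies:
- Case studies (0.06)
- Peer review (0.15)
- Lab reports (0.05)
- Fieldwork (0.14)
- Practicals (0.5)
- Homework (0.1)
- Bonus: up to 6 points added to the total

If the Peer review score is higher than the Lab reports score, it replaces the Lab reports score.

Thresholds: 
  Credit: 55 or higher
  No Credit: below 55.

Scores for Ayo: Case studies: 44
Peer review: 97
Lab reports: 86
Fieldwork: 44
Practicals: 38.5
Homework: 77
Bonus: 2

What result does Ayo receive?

Credit

Peer review (97) > Lab reports (86), so Lab reports counts as 97.
Weighted total:
  Case studies 44 × 0.06 = 2.64
  Peer review 97 × 0.15 = 14.55
  Lab reports 97 × 0.05 = 4.85
  Fieldwork 44 × 0.14 = 6.16
  Practicals 38.5 × 0.5 = 19.25
  Homework 77 × 0.1 = 7.7
Sum = 55.15
Bonus: 55.15 + 2 = 57.15
57.15 ≥ 55 → Credit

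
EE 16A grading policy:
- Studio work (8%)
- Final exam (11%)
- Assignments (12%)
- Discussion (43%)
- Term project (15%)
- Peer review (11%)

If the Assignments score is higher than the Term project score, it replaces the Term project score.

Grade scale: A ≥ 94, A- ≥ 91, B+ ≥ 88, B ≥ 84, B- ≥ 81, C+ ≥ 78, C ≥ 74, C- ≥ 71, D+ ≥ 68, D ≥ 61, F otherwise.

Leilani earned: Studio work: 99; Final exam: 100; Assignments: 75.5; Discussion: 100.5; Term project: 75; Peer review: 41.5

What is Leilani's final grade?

B

Assignments (75.5) > Term project (75), so Term project counts as 75.5.
Weighted total:
  Studio work 99 × 0.08 = 7.92
  Final exam 100 × 0.11 = 11
  Assignments 75.5 × 0.12 = 9.06
  Discussion 100.5 × 0.43 = 43.215
  Term project 75.5 × 0.15 = 11.325
  Peer review 41.5 × 0.11 = 4.565
Sum = 87.085
87.085 is ≥ 84 and < 88 → B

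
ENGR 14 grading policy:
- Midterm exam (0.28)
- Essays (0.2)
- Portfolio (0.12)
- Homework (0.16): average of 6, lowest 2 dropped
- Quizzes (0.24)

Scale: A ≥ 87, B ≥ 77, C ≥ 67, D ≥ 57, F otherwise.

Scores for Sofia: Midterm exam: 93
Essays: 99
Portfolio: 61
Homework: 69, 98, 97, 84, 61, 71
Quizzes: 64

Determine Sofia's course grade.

B

Homework: drop 61, 69 → average of remaining 4 = 350/4 = 87.5
Weighted total:
  Midterm exam 93 × 0.28 = 26.04
  Essays 99 × 0.2 = 19.8
  Portfolio 61 × 0.12 = 7.32
  Homework 87.5 × 0.16 = 14
  Quizzes 64 × 0.24 = 15.36
Sum = 82.52
82.52 is ≥ 77 and < 87 → B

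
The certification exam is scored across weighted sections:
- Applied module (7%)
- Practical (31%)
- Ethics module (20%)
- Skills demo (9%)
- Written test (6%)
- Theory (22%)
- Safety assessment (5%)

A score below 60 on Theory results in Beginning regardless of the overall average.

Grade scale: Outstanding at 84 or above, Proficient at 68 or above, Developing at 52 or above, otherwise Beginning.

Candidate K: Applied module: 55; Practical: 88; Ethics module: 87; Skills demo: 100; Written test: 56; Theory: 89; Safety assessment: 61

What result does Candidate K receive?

Proficient

Theory score 89 ≥ 60: minimum met.
Weighted total:
  Applied module 55 × 0.07 = 3.85
  Practical 88 × 0.31 = 27.28
  Ethics module 87 × 0.2 = 17.4
  Skills demo 100 × 0.09 = 9
  Written test 56 × 0.06 = 3.36
  Theory 89 × 0.22 = 19.58
  Safety assessment 61 × 0.05 = 3.05
Sum = 83.52
83.52 is ≥ 68 and < 84 → Proficient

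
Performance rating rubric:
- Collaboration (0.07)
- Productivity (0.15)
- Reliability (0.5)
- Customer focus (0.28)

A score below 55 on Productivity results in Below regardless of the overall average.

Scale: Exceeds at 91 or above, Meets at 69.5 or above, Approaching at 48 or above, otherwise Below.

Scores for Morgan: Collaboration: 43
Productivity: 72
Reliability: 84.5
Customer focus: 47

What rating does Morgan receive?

Approaching

Productivity score 72 ≥ 55: minimum met.
Weighted total:
  Collaboration 43 × 0.07 = 3.01
  Productivity 72 × 0.15 = 10.8
  Reliability 84.5 × 0.5 = 42.25
  Customer focus 47 × 0.28 = 13.16
Sum = 69.22
69.22 is ≥ 48 and < 69.5 → Approaching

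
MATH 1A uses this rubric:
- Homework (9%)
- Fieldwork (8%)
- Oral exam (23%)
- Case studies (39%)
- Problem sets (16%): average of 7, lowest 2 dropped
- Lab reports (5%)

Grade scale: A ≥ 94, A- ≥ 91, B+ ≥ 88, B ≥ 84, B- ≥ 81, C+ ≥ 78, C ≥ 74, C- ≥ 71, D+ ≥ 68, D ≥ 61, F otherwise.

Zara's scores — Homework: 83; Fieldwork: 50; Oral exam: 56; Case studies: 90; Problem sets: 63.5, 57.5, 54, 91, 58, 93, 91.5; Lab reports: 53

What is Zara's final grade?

C

Problem sets: drop 54, 57.5 → average of remaining 5 = 397/5 = 79.4
Weighted total:
  Homework 83 × 0.09 = 7.47
  Fieldwork 50 × 0.08 = 4
  Oral exam 56 × 0.23 = 12.88
  Case studies 90 × 0.39 = 35.1
  Problem sets 79.4 × 0.16 = 12.704
  Lab reports 53 × 0.05 = 2.65
Sum = 74.804
74.804 is ≥ 74 and < 78 → C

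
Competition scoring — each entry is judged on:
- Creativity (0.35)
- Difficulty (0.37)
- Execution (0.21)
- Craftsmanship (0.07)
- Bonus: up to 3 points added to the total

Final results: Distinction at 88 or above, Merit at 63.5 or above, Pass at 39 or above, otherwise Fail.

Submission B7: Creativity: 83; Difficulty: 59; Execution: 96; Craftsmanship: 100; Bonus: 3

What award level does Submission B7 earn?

Merit

Weighted total:
  Creativity 83 × 0.35 = 29.05
  Difficulty 59 × 0.37 = 21.83
  Execution 96 × 0.21 = 20.16
  Craftsmanship 100 × 0.07 = 7
Sum = 78.04
Bonus: 78.04 + 3 = 81.04
81.04 is ≥ 63.5 and < 88 → Merit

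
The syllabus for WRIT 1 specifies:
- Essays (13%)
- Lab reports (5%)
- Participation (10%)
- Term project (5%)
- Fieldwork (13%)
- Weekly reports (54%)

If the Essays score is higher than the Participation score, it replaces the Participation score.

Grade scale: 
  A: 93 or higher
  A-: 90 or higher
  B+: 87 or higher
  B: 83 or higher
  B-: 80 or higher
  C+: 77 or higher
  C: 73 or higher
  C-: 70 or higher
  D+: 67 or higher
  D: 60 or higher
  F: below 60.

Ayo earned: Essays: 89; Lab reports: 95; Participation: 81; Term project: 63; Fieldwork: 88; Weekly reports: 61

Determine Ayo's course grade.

C-

Essays (89) > Participation (81), so Participation counts as 89.
Weighted total:
  Essays 89 × 0.13 = 11.57
  Lab reports 95 × 0.05 = 4.75
  Participation 89 × 0.1 = 8.9
  Term project 63 × 0.05 = 3.15
  Fieldwork 88 × 0.13 = 11.44
  Weekly reports 61 × 0.54 = 32.94
Sum = 72.75
72.75 is ≥ 70 and < 73 → C-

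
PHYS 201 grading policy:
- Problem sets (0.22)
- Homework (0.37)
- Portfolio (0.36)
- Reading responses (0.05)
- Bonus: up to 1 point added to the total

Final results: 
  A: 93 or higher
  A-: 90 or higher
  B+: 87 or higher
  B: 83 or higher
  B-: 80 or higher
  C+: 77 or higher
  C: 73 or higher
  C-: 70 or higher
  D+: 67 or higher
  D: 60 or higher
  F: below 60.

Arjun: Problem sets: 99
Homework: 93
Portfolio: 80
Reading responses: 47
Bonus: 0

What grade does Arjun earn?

B+

Weighted total:
  Problem sets 99 × 0.22 = 21.78
  Homework 93 × 0.37 = 34.41
  Portfolio 80 × 0.36 = 28.8
  Reading responses 47 × 0.05 = 2.35
Sum = 87.34
Bonus: 87.34 + 0 = 87.34
87.34 is ≥ 87 and < 90 → B+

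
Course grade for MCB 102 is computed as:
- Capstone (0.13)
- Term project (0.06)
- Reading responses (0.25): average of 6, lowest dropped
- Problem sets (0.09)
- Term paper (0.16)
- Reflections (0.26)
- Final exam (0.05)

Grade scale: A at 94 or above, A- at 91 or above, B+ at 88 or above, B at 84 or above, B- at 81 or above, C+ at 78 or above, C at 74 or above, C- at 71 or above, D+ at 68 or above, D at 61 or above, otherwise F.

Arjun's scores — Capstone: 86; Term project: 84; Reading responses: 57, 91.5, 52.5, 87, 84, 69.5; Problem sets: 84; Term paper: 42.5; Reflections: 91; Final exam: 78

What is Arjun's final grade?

Reading responses: drop 52.5 → average of remaining 5 = 389/5 = 77.8
Weighted total:
  Capstone 86 × 0.13 = 11.18
  Term project 84 × 0.06 = 5.04
  Reading responses 77.8 × 0.25 = 19.45
  Problem sets 84 × 0.09 = 7.56
  Term paper 42.5 × 0.16 = 6.8
  Reflections 91 × 0.26 = 23.66
  Final exam 78 × 0.05 = 3.9
Sum = 77.59
77.59 is ≥ 74 and < 78 → C

C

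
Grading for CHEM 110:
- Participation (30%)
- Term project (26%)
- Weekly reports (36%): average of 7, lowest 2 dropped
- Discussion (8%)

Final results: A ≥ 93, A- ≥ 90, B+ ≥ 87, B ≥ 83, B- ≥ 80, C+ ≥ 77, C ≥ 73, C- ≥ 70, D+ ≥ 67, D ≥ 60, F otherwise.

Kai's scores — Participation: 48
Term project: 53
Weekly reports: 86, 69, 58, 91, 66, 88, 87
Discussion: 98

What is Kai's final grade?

D

Weekly reports: drop 58, 66 → average of remaining 5 = 421/5 = 84.2
Weighted total:
  Participation 48 × 0.3 = 14.4
  Term project 53 × 0.26 = 13.78
  Weekly reports 84.2 × 0.36 = 30.312
  Discussion 98 × 0.08 = 7.84
Sum = 66.332
66.332 is ≥ 60 and < 67 → D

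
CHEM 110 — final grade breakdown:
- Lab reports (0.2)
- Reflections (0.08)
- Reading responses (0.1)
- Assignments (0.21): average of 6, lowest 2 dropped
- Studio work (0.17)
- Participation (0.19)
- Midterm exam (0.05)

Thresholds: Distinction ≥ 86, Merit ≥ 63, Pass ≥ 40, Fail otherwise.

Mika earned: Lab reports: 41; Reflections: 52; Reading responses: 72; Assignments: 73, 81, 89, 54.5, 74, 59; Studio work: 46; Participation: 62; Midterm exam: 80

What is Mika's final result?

Assignments: drop 54.5, 59 → average of remaining 4 = 317/4 = 79.25
Weighted total:
  Lab reports 41 × 0.2 = 8.2
  Reflections 52 × 0.08 = 4.16
  Reading responses 72 × 0.1 = 7.2
  Assignments 79.25 × 0.21 = 16.6425
  Studio work 46 × 0.17 = 7.82
  Participation 62 × 0.19 = 11.78
  Midterm exam 80 × 0.05 = 4
Sum = 59.8025
59.8025 is ≥ 40 and < 63 → Pass

Pass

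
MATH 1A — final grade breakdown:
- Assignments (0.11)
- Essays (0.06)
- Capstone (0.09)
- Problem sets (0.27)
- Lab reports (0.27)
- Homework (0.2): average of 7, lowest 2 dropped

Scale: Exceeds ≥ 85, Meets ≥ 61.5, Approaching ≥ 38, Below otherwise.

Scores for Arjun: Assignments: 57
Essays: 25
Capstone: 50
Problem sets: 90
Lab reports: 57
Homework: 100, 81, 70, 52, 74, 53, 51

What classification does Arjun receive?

Homework: drop 51, 52 → average of remaining 5 = 378/5 = 75.6
Weighted total:
  Assignments 57 × 0.11 = 6.27
  Essays 25 × 0.06 = 1.5
  Capstone 50 × 0.09 = 4.5
  Problem sets 90 × 0.27 = 24.3
  Lab reports 57 × 0.27 = 15.39
  Homework 75.6 × 0.2 = 15.12
Sum = 67.08
67.08 is ≥ 61.5 and < 85 → Meets

Meets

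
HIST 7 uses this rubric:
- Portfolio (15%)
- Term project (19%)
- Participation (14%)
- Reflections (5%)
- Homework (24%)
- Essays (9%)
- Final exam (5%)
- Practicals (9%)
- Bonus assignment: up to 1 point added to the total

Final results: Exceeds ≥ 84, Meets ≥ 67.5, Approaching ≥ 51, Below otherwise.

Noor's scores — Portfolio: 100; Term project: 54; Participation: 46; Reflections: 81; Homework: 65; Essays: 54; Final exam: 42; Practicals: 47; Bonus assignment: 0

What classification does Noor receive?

Weighted total:
  Portfolio 100 × 0.15 = 15
  Term project 54 × 0.19 = 10.26
  Participation 46 × 0.14 = 6.44
  Reflections 81 × 0.05 = 4.05
  Homework 65 × 0.24 = 15.6
  Essays 54 × 0.09 = 4.86
  Final exam 42 × 0.05 = 2.1
  Practicals 47 × 0.09 = 4.23
Sum = 62.54
Bonus assignment: 62.54 + 0 = 62.54
62.54 is ≥ 51 and < 67.5 → Approaching

Approaching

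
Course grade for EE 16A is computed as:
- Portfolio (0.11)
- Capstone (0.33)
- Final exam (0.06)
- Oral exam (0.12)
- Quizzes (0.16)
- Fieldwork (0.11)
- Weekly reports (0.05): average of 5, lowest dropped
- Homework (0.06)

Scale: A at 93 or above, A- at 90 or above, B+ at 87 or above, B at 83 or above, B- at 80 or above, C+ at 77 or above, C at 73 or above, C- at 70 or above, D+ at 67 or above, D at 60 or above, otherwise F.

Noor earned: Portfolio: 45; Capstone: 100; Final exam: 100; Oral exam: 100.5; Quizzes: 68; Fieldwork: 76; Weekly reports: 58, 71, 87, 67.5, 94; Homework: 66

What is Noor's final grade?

B

Weekly reports: drop 58 → average of remaining 4 = 319.5/4 = 79.875
Weighted total:
  Portfolio 45 × 0.11 = 4.95
  Capstone 100 × 0.33 = 33
  Final exam 100 × 0.06 = 6
  Oral exam 100.5 × 0.12 = 12.06
  Quizzes 68 × 0.16 = 10.88
  Fieldwork 76 × 0.11 = 8.36
  Weekly reports 79.875 × 0.05 = 3.99375
  Homework 66 × 0.06 = 3.96
Sum = 83.20375
83.20375 is ≥ 83 and < 87 → B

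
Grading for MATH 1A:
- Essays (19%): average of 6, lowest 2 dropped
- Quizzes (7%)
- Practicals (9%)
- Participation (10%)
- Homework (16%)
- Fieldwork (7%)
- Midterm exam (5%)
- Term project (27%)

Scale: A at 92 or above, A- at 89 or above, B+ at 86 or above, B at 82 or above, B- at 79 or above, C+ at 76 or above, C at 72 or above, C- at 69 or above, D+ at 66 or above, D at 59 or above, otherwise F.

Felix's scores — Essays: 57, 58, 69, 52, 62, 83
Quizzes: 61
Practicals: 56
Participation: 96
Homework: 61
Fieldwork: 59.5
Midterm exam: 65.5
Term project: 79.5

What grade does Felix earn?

C-

Essays: drop 52, 57 → average of remaining 4 = 272/4 = 68
Weighted total:
  Essays 68 × 0.19 = 12.92
  Quizzes 61 × 0.07 = 4.27
  Practicals 56 × 0.09 = 5.04
  Participation 96 × 0.1 = 9.6
  Homework 61 × 0.16 = 9.76
  Fieldwork 59.5 × 0.07 = 4.165
  Midterm exam 65.5 × 0.05 = 3.275
  Term project 79.5 × 0.27 = 21.465
Sum = 70.495
70.495 is ≥ 69 and < 72 → C-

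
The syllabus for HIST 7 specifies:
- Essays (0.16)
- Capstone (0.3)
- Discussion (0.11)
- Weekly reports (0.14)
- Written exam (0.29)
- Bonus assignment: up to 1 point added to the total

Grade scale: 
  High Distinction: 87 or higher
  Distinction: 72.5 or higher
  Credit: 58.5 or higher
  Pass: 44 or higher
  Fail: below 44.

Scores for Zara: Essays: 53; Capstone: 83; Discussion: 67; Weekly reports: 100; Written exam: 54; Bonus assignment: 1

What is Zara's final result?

Weighted total:
  Essays 53 × 0.16 = 8.48
  Capstone 83 × 0.3 = 24.9
  Discussion 67 × 0.11 = 7.37
  Weekly reports 100 × 0.14 = 14
  Written exam 54 × 0.29 = 15.66
Sum = 70.41
Bonus assignment: 70.41 + 1 = 71.41
71.41 is ≥ 58.5 and < 72.5 → Credit

Credit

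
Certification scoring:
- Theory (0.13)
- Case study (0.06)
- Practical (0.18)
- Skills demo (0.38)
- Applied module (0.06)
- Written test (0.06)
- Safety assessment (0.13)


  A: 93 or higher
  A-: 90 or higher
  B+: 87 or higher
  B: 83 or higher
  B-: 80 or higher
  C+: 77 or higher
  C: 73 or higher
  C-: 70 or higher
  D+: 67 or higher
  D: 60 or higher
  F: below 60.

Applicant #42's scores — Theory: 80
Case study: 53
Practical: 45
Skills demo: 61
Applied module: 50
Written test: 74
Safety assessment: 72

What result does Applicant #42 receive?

Weighted total:
  Theory 80 × 0.13 = 10.4
  Case study 53 × 0.06 = 3.18
  Practical 45 × 0.18 = 8.1
  Skills demo 61 × 0.38 = 23.18
  Applied module 50 × 0.06 = 3
  Written test 74 × 0.06 = 4.44
  Safety assessment 72 × 0.13 = 9.36
Sum = 61.66
61.66 is ≥ 60 and < 67 → D

D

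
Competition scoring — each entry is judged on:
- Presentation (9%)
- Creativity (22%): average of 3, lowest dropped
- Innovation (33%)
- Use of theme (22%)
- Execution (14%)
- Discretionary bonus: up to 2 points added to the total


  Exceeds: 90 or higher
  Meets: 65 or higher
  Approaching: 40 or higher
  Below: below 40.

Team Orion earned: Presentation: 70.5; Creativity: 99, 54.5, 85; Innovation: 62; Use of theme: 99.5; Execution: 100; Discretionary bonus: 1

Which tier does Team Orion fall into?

Meets

Creativity: drop 54.5 → average of remaining 2 = 184/2 = 92
Weighted total:
  Presentation 70.5 × 0.09 = 6.345
  Creativity 92 × 0.22 = 20.24
  Innovation 62 × 0.33 = 20.46
  Use of theme 99.5 × 0.22 = 21.89
  Execution 100 × 0.14 = 14
Sum = 82.935
Discretionary bonus: 82.935 + 1 = 83.935
83.935 is ≥ 65 and < 90 → Meets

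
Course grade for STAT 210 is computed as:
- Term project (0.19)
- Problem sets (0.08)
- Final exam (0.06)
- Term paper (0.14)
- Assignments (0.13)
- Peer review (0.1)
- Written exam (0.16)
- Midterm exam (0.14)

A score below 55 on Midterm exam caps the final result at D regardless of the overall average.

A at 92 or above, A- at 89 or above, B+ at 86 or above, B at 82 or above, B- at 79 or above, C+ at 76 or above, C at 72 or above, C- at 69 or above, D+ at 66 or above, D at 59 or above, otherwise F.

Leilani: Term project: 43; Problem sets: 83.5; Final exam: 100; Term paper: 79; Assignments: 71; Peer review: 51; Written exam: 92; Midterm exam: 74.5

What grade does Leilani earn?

C-

Midterm exam score 74.5 ≥ 55: minimum met.
Weighted total:
  Term project 43 × 0.19 = 8.17
  Problem sets 83.5 × 0.08 = 6.68
  Final exam 100 × 0.06 = 6
  Term paper 79 × 0.14 = 11.06
  Assignments 71 × 0.13 = 9.23
  Peer review 51 × 0.1 = 5.1
  Written exam 92 × 0.16 = 14.72
  Midterm exam 74.5 × 0.14 = 10.43
Sum = 71.39
71.39 is ≥ 69 and < 72 → C-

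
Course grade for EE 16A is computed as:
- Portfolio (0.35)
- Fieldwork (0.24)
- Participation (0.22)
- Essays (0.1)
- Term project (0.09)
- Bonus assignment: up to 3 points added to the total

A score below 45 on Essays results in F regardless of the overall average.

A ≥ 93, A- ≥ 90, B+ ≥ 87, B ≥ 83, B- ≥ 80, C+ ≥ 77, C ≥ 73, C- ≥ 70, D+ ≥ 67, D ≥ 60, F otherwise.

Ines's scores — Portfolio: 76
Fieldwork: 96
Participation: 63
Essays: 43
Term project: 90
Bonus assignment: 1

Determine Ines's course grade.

Essays score 43 < 45: minimum not met.
Weighted total:
  Portfolio 76 × 0.35 = 26.6
  Fieldwork 96 × 0.24 = 23.04
  Participation 63 × 0.22 = 13.86
  Essays 43 × 0.1 = 4.3
  Term project 90 × 0.09 = 8.1
Sum = 75.9
Bonus assignment: 75.9 + 1 = 76.9
Because the Essays minimum was not met, the result is F.

F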